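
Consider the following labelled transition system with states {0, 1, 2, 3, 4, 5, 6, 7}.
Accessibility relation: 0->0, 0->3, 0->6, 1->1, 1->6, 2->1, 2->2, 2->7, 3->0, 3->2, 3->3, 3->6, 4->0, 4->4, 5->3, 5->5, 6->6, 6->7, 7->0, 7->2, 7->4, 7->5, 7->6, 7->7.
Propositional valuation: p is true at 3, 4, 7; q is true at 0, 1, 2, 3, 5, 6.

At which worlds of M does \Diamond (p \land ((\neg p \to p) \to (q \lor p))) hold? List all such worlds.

Let φ = \Diamond (p \land ((\neg p \to p) \to (q \lor p))). Evaluate φ at each world:
  0 (successors {0, 3, 6}): φ is true.
  1 (successors {1, 6}): φ is false.
  2 (successors {1, 2, 7}): φ is true.
  3 (successors {0, 2, 3, 6}): φ is true.
  4 (successors {0, 4}): φ is true.
  5 (successors {3, 5}): φ is true.
  6 (successors {6, 7}): φ is true.
  7 (successors {0, 2, 4, 5, 6, 7}): φ is true.
For instance, at 4:
  At 4: \Diamond (p \land ((\neg p \to p) \to (q \lor p))) requires p \land ((\neg p \to p) \to (q \lor p)) at some successor in {0, 4}.
    p \land ((\neg p \to p) \to (q \lor p)) holds at 4, so \Diamond (p \land ((\neg p \to p) \to (q \lor p))) is true at 4.
Satisfying worlds: {0, 2, 3, 4, 5, 6, 7}

0, 2, 3, 4, 5, 6, 7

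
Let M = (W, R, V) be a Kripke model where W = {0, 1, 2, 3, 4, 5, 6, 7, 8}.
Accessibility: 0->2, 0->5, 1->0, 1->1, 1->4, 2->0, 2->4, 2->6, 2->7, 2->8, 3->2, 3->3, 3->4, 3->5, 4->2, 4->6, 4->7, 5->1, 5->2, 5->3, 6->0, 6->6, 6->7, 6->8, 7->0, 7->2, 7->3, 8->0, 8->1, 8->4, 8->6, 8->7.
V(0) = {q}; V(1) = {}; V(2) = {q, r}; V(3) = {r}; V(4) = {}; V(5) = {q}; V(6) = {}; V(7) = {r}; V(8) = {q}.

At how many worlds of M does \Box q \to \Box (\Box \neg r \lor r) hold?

Let φ = \Box q \to \Box (\Box \neg r \lor r). Evaluate φ at each world:
  0 (successors {2, 5}): φ is false.
  1 (successors {0, 1, 4}): φ is true.
  2 (successors {0, 4, 6, 7, 8}): φ is true.
  3 (successors {2, 3, 4, 5}): φ is true.
  4 (successors {2, 6, 7}): φ is true.
  5 (successors {1, 2, 3}): φ is true.
  6 (successors {0, 6, 7, 8}): φ is true.
  7 (successors {0, 2, 3}): φ is true.
  8 (successors {0, 1, 4, 6, 7}): φ is true.
For instance, at 7:
  At 7: \Box q is false, \Box (\Box \neg r \lor r) is false, so \Box q \to \Box (\Box \neg r \lor r) is true.
    At 7: \Box q requires q at every successor {0, 2, 3}.
      q fails at 3, so \Box q is false at 7.
    At 7: \Box (\Box \neg r \lor r) requires \Box \neg r \lor r at every successor {0, 2, 3}.
      \Box \neg r \lor r fails at 0, so \Box (\Box \neg r \lor r) is false at 7.
Satisfying worlds: {1, 2, 3, 4, 5, 6, 7, 8}

8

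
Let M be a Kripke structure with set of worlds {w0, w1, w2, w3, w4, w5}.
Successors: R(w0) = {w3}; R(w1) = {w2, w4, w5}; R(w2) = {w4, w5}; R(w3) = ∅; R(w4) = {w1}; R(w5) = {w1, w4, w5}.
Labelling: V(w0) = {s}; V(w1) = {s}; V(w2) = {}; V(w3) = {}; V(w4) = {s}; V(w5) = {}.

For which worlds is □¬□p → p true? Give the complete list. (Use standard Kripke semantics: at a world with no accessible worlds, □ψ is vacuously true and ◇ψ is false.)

w0

Let φ = □¬□p → p. Evaluate φ at each world:
  w0 (successors {w3}): φ is true.
  w1 (successors {w2, w4, w5}): φ is false.
  w2 (successors {w4, w5}): φ is false.
  w3 (successors ∅): φ is false.
  w4 (successors {w1}): φ is false.
  w5 (successors {w1, w4, w5}): φ is false.
For instance, at w0:
  At w0: □¬□p is false, p is false, so □¬□p → p is true.
    At w0: □¬□p requires ¬□p at every successor {w3}.
      ¬□p fails at w3, so □¬□p is false at w0.
Satisfying worlds: {w0}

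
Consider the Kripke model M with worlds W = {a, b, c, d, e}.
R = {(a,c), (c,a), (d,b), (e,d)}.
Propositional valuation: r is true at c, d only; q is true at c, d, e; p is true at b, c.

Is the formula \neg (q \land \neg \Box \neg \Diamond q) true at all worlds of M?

Recall that \Box ψ holds at a world iff ψ holds at every accessible world, and \Diamond ψ holds iff ψ holds at some accessible world.
Let φ = \neg (q \land \neg \Box \neg \Diamond q). Evaluate φ at each world:
  a (successors {c}): φ is true.
  b (successors ∅): φ is true.
  c (successors {a}): φ is false.
  d (successors {b}): φ is true.
  e (successors {d}): φ is true.
Detail at c (counterexample):
  At c: q \land \neg \Box \neg \Diamond q is true, so \neg (q \land \neg \Box \neg \Diamond q) is false.
    At c: q is true, \neg \Box \neg \Diamond q is true, so q \land \neg \Box \neg \Diamond q is true.
      At c: \Box \neg \Diamond q is false, so \neg \Box \neg \Diamond q is true.

No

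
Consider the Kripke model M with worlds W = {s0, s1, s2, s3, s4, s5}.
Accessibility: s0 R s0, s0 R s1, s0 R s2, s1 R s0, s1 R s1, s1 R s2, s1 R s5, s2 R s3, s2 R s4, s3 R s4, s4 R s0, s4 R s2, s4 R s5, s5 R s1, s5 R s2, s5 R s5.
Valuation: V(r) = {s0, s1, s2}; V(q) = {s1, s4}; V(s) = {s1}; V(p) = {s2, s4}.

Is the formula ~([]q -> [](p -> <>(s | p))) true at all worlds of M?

Let φ = ~([]q -> [](p -> <>(s | p))). Evaluate φ at each world:
  s0 (successors {s0, s1, s2}): φ is false.
  s1 (successors {s0, s1, s2, s5}): φ is false.
  s2 (successors {s3, s4}): φ is false.
  s3 (successors {s4}): φ is false.
  s4 (successors {s0, s2, s5}): φ is false.
  s5 (successors {s1, s2, s5}): φ is false.
Detail at s0 (counterexample):
  At s0: []q -> [](p -> <>(s | p)) is true, so ~([]q -> [](p -> <>(s | p))) is false.
    At s0: []q is false, [](p -> <>(s | p)) is true, so []q -> [](p -> <>(s | p)) is true.
      At s0: []q requires q at every successor {s0, s1, s2}.
        q fails at s0, so []q is false at s0.
      At s0: [](p -> <>(s | p)) requires p -> <>(s | p) at every successor {s0, s1, s2}.
        At s0: p -> <>(s | p) is true.
        At s1: p -> <>(s | p) is true.
        At s2: p -> <>(s | p) is true.
      So [](p -> <>(s | p)) is true at s0.

No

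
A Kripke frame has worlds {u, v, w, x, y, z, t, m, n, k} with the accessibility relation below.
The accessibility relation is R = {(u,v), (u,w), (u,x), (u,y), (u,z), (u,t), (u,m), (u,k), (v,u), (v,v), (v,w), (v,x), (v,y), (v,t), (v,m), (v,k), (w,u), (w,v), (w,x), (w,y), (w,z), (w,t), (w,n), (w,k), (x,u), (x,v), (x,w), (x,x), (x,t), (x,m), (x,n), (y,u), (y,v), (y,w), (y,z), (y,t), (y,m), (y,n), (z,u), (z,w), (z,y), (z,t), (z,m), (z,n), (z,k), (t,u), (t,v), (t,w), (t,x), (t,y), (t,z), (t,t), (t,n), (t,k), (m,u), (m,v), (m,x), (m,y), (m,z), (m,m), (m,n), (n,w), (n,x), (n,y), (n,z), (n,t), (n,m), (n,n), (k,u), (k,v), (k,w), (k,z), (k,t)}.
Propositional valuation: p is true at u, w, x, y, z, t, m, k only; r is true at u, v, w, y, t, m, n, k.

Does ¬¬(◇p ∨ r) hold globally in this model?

Yes

Let φ = ¬¬(◇p ∨ r). Evaluate φ at each world:
  u (successors {v, w, x, y, z, t, m, k}): φ is true.
  v (successors {u, v, w, x, y, t, m, k}): φ is true.
  w (successors {u, v, x, y, z, t, n, k}): φ is true.
  x (successors {u, v, w, x, t, m, n}): φ is true.
  y (successors {u, v, w, z, t, m, n}): φ is true.
  z (successors {u, w, y, t, m, n, k}): φ is true.
  t (successors {u, v, w, x, y, z, t, n, k}): φ is true.
  m (successors {u, v, x, y, z, m, n}): φ is true.
  n (successors {w, x, y, z, t, m, n}): φ is true.
  k (successors {u, v, w, z, t}): φ is true.
For instance, at k:
  At k: ¬(◇p ∨ r) is false, so ¬¬(◇p ∨ r) is true.
    At k: ◇p ∨ r is true, so ¬(◇p ∨ r) is false.
      At k: ◇p is true, r is true, so ◇p ∨ r is true.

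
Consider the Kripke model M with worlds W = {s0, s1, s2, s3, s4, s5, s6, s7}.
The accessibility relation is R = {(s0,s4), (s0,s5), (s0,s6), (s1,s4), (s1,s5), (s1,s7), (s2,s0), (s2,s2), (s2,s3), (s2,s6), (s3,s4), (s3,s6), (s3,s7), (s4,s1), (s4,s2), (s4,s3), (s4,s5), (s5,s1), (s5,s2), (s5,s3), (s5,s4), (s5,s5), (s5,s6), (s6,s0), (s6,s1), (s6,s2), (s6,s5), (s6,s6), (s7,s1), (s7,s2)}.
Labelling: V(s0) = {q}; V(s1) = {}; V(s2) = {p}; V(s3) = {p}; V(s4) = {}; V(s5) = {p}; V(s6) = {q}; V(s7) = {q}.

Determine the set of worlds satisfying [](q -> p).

Let φ = [](q -> p). Evaluate φ at each world:
  s0 (successors {s4, s5, s6}): φ is false.
  s1 (successors {s4, s5, s7}): φ is false.
  s2 (successors {s0, s2, s3, s6}): φ is false.
  s3 (successors {s4, s6, s7}): φ is false.
  s4 (successors {s1, s2, s3, s5}): φ is true.
  s5 (successors {s1, s2, s3, s4, s5, s6}): φ is false.
  s6 (successors {s0, s1, s2, s5, s6}): φ is false.
  s7 (successors {s1, s2}): φ is true.
For instance, at s6:
  At s6: [](q -> p) requires q -> p at every successor {s0, s1, s2, s5, s6}.
    q -> p fails at s0, so [](q -> p) is false at s6.
Satisfying worlds: {s4, s7}

s4, s7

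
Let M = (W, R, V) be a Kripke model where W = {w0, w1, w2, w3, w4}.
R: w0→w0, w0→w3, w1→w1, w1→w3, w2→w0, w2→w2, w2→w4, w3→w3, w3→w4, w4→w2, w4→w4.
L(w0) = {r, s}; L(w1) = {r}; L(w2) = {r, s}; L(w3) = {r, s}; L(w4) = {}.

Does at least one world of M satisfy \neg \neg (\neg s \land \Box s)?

No

Let φ = \neg \neg (\neg s \land \Box s). Evaluate φ at each world:
  w0 (successors {w0, w3}): φ is false.
  w1 (successors {w1, w3}): φ is false.
  w2 (successors {w0, w2, w4}): φ is false.
  w3 (successors {w3, w4}): φ is false.
  w4 (successors {w2, w4}): φ is false.
For instance, at w1:
  At w1: \neg (\neg s \land \Box s) is true, so \neg \neg (\neg s \land \Box s) is false.
    At w1: \neg s \land \Box s is false, so \neg (\neg s \land \Box s) is true.
      At w1: \neg s is true, \Box s is false, so \neg s \land \Box s is false.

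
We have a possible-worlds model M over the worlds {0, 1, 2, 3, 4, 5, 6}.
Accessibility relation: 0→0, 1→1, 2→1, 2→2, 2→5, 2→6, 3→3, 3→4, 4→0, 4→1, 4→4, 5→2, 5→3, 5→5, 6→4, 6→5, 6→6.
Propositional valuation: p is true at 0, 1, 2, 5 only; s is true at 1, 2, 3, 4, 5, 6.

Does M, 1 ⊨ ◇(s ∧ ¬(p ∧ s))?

Recall that ◇ψ holds at a world iff ψ holds at some accessible world.
At 1: ◇(s ∧ ¬(p ∧ s)) requires s ∧ ¬(p ∧ s) at some successor in {1}.
  At 1: s ∧ ¬(p ∧ s) is false.
So ◇(s ∧ ¬(p ∧ s)) is false at 1.

No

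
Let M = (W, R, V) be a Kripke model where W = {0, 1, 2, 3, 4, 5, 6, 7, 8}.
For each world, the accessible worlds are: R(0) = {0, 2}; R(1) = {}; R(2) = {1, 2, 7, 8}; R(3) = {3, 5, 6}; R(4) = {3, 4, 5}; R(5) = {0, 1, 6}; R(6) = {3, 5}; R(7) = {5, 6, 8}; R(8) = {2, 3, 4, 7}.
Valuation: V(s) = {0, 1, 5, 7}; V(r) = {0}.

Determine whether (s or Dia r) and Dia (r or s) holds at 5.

Yes

At 5: s or Dia r is true, Dia (r or s) is true, so (s or Dia r) and Dia (r or s) is true.
  At 5: s is true, Dia r is true, so s or Dia r is true.
    At 5: Dia r requires r at some successor in {0, 1, 6}.
      r holds at 0, so Dia r is true at 5.
  At 5: Dia (r or s) requires r or s at some successor in {0, 1, 6}.
    r or s holds at 0, so Dia (r or s) is true at 5.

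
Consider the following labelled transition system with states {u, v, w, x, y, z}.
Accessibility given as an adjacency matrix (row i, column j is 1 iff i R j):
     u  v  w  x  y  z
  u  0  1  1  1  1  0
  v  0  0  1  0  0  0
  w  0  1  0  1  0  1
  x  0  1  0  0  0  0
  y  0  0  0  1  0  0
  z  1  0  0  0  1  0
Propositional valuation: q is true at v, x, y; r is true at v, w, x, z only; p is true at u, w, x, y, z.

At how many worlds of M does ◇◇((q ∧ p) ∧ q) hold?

Let φ = ◇◇((q ∧ p) ∧ q). Evaluate φ at each world:
  u (successors {v, w, x, y}): φ is true.
  v (successors {w}): φ is true.
  w (successors {v, x, z}): φ is true.
  x (successors {v}): φ is false.
  y (successors {x}): φ is false.
  z (successors {u, y}): φ is true.
For instance, at x:
  At x: ◇◇((q ∧ p) ∧ q) requires ◇((q ∧ p) ∧ q) at some successor in {v}.
    At v: ◇((q ∧ p) ∧ q) is false.
  So ◇◇((q ∧ p) ∧ q) is false at x.
Satisfying worlds: {u, v, w, z}

4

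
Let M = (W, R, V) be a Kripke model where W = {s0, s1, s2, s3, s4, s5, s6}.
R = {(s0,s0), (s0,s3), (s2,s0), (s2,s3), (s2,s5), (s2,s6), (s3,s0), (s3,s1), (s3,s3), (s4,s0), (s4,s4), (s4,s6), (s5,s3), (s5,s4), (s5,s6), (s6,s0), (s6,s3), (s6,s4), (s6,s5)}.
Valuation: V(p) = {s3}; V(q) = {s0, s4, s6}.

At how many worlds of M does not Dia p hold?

Recall that Dia ψ holds at a world iff ψ holds at some accessible world.
Let φ = not Dia p. Evaluate φ at each world:
  s0 (successors {s0, s3}): φ is false.
  s1 (successors ∅): φ is true.
  s2 (successors {s0, s3, s5, s6}): φ is false.
  s3 (successors {s0, s1, s3}): φ is false.
  s4 (successors {s0, s4, s6}): φ is true.
  s5 (successors {s3, s4, s6}): φ is false.
  s6 (successors {s0, s3, s4, s5}): φ is false.
For instance, at s2:
  At s2: Dia p is true, so not Dia p is false.
    At s2: Dia p requires p at some successor in {s0, s3, s5, s6}.
      p holds at s3, so Dia p is true at s2.
Satisfying worlds: {s1, s4}

2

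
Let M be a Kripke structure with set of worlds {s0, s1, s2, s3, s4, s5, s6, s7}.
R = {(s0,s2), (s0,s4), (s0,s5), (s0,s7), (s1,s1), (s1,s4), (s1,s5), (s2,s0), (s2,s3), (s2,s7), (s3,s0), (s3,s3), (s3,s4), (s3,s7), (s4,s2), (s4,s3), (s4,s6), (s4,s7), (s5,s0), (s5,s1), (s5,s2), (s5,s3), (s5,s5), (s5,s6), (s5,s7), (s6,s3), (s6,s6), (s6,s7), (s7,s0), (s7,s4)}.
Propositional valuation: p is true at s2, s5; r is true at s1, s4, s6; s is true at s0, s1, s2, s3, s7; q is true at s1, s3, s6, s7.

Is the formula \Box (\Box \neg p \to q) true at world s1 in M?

Yes

Recall that \Box ψ holds at a world iff ψ holds at every accessible world, and \Diamond ψ holds iff ψ holds at some accessible world.
At s1: \Box (\Box \neg p \to q) requires \Box \neg p \to q at every successor {s1, s4, s5}.
    At s1: \Box \neg p is false, q is true, so \Box \neg p \to q is true.
      At s1: \Box \neg p requires \neg p at every successor {s1, s4, s5}.
        \neg p fails at s5, so \Box \neg p is false at s1.
    At s4: \Box \neg p is false, q is false, so \Box \neg p \to q is true.
      At s4: \Box \neg p requires \neg p at every successor {s2, s3, s6, s7}.
        \neg p fails at s2, so \Box \neg p is false at s4.
    At s5: \Box \neg p is false, q is false, so \Box \neg p \to q is true.
      At s5: \Box \neg p requires \neg p at every successor {s0, s1, s2, s3, s5, s6, s7}.
        \neg p fails at s2, so \Box \neg p is false at s5.
So \Box (\Box \neg p \to q) is true at s1.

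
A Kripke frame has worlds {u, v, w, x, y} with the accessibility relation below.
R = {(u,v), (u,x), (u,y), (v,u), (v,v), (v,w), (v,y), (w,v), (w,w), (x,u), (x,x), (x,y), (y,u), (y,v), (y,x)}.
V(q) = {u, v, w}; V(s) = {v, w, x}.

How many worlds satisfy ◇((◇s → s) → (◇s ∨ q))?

5

Recall that ◇ψ holds at a world iff ψ holds at some accessible world.
Let φ = ◇((◇s → s) → (◇s ∨ q)). Evaluate φ at each world:
  u (successors {v, x, y}): φ is true.
  v (successors {u, v, w, y}): φ is true.
  w (successors {v, w}): φ is true.
  x (successors {u, x, y}): φ is true.
  y (successors {u, v, x}): φ is true.
For instance, at x:
  At x: ◇((◇s → s) → (◇s ∨ q)) requires (◇s → s) → (◇s ∨ q) at some successor in {u, x, y}.
    (◇s → s) → (◇s ∨ q) holds at u, so ◇((◇s → s) → (◇s ∨ q)) is true at x.
      At u: ◇s → s is false, ◇s ∨ q is true, so (◇s → s) → (◇s ∨ q) is true.
Satisfying worlds: {u, v, w, x, y}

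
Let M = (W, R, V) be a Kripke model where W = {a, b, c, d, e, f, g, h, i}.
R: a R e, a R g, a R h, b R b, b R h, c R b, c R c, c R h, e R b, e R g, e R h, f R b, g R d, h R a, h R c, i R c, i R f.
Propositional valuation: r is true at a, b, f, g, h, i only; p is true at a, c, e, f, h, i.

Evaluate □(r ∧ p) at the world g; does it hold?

No

At g: □(r ∧ p) requires r ∧ p at every successor {d}.
  r ∧ p fails at d, so □(r ∧ p) is false at g.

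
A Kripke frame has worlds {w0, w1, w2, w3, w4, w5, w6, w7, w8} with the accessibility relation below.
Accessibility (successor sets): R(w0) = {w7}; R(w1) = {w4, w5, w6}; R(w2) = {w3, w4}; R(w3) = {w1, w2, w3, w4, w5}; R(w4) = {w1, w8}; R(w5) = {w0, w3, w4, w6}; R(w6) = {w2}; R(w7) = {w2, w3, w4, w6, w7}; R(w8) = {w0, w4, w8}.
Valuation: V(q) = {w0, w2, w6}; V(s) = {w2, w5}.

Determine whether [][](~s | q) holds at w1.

At w1: [][](~s | q) requires [](~s | q) at every successor {w4, w5, w6}.
    At w4: [](~s | q) requires ~s | q at every successor {w1, w8}.
      At w1: ~s | q is true.
      At w8: ~s | q is true.
    So [](~s | q) is true at w4.
    At w5: [](~s | q) requires ~s | q at every successor {w0, w3, w4, w6}.
      At w0: ~s | q is true.
      At w3: ~s | q is true.
      At w4: ~s | q is true.
      At w6: ~s | q is true.
    So [](~s | q) is true at w5.
    At w6: [](~s | q) requires ~s | q at every successor {w2}.
      At w2: ~s | q is true.
    So [](~s | q) is true at w6.
So [][](~s | q) is true at w1.

Yes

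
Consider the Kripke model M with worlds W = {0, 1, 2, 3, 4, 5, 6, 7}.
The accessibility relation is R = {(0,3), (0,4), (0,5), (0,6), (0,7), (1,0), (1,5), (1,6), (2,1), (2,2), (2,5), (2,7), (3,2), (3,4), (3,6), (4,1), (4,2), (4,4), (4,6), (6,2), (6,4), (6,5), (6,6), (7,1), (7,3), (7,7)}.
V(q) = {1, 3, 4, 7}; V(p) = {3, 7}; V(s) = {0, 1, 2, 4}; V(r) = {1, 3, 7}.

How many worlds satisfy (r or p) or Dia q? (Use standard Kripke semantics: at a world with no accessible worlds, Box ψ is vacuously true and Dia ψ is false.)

7

Recall that Dia ψ holds at a world iff ψ holds at some accessible world.
Let φ = (r or p) or Dia q. Evaluate φ at each world:
  0 (successors {3, 4, 5, 6, 7}): φ is true.
  1 (successors {0, 5, 6}): φ is true.
  2 (successors {1, 2, 5, 7}): φ is true.
  3 (successors {2, 4, 6}): φ is true.
  4 (successors {1, 2, 4, 6}): φ is true.
  5 (successors ∅): φ is false.
  6 (successors {2, 4, 5, 6}): φ is true.
  7 (successors {1, 3, 7}): φ is true.
For instance, at 3:
  At 3: r or p is true, Dia q is true, so (r or p) or Dia q is true.
    At 3: Dia q requires q at some successor in {2, 4, 6}.
      q holds at 4, so Dia q is true at 3.
Satisfying worlds: {0, 1, 2, 3, 4, 6, 7}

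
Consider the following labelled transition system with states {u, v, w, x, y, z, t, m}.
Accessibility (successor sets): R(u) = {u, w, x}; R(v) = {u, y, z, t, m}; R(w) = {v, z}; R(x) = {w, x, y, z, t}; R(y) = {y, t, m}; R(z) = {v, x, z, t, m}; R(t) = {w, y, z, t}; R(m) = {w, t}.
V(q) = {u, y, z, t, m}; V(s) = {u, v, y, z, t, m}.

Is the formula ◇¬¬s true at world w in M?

At w: ◇¬¬s requires ¬¬s at some successor in {v, z}.
  ¬¬s holds at v, so ◇¬¬s is true at w.

Yes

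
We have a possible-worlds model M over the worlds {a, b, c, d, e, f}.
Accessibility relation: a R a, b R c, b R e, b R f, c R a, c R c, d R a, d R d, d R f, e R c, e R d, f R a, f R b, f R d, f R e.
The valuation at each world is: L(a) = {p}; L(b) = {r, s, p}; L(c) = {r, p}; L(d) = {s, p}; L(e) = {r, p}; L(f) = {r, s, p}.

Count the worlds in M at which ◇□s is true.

Let φ = ◇□s. Evaluate φ at each world:
  a (successors {a}): φ is false.
  b (successors {c, e, f}): φ is false.
  c (successors {a, c}): φ is false.
  d (successors {a, d, f}): φ is false.
  e (successors {c, d}): φ is false.
  f (successors {a, b, d, e}): φ is false.
For instance, at b:
  At b: ◇□s requires □s at some successor in {c, e, f}.
    At c: □s is false.
    At e: □s is false.
    At f: □s is false.
  So ◇□s is false at b.
Satisfying worlds: none.

0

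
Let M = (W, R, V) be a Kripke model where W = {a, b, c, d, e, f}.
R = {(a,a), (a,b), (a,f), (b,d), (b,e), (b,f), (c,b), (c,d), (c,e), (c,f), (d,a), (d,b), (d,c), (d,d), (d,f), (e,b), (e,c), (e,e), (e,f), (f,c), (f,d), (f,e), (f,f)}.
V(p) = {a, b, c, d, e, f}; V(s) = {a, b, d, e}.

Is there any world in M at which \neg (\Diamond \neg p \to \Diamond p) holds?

Let φ = \neg (\Diamond \neg p \to \Diamond p). Evaluate φ at each world:
  a (successors {a, b, f}): φ is false.
  b (successors {d, e, f}): φ is false.
  c (successors {b, d, e, f}): φ is false.
  d (successors {a, b, c, d, f}): φ is false.
  e (successors {b, c, e, f}): φ is false.
  f (successors {c, d, e, f}): φ is false.
For instance, at a:
  At a: \Diamond \neg p \to \Diamond p is true, so \neg (\Diamond \neg p \to \Diamond p) is false.
    At a: \Diamond \neg p is false, \Diamond p is true, so \Diamond \neg p \to \Diamond p is true.
      At a: \Diamond \neg p requires \neg p at some successor in {a, b, f}.
        At a: \neg p is false.
        At b: \neg p is false.
        At f: \neg p is false.
      So \Diamond \neg p is false at a.
      At a: \Diamond p requires p at some successor in {a, b, f}.
        p holds at a, so \Diamond p is true at a.

No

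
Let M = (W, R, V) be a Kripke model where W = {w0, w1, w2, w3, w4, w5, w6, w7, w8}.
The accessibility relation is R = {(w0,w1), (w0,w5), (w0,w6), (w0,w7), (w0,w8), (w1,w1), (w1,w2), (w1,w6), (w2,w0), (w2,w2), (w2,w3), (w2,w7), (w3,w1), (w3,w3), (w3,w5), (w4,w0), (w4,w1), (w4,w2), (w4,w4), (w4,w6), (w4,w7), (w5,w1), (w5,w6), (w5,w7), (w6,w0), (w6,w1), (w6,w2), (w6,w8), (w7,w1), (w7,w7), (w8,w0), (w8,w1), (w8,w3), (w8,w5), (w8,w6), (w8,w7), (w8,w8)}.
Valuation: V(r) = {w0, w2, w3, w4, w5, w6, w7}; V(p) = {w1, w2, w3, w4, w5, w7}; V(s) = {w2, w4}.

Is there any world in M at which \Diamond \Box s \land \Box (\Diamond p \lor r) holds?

Let φ = \Diamond \Box s \land \Box (\Diamond p \lor r). Evaluate φ at each world:
  w0 (successors {w1, w5, w6, w7, w8}): φ is false.
  w1 (successors {w1, w2, w6}): φ is false.
  w2 (successors {w0, w2, w3, w7}): φ is false.
  w3 (successors {w1, w3, w5}): φ is false.
  w4 (successors {w0, w1, w2, w4, w6, w7}): φ is false.
  w5 (successors {w1, w6, w7}): φ is false.
  w6 (successors {w0, w1, w2, w8}): φ is false.
  w7 (successors {w1, w7}): φ is false.
  w8 (successors {w0, w1, w3, w5, w6, w7, w8}): φ is false.
For instance, at w3:
  At w3: \Diamond \Box s is false, \Box (\Diamond p \lor r) is true, so \Diamond \Box s \land \Box (\Diamond p \lor r) is false.
    At w3: \Diamond \Box s requires \Box s at some successor in {w1, w3, w5}.
      At w1: \Box s is false.
      At w3: \Box s is false.
      At w5: \Box s is false.
    So \Diamond \Box s is false at w3.
    At w3: \Box (\Diamond p \lor r) requires \Diamond p \lor r at every successor {w1, w3, w5}.
      At w1: \Diamond p \lor r is true.
      At w3: \Diamond p \lor r is true.
      At w5: \Diamond p \lor r is true.
    So \Box (\Diamond p \lor r) is true at w3.

No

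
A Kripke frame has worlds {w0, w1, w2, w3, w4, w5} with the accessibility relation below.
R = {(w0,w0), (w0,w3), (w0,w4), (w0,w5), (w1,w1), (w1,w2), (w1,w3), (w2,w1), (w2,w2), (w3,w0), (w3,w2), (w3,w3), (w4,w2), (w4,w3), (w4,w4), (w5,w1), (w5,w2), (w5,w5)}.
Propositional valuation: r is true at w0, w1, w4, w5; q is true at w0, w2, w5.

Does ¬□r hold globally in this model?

Let φ = ¬□r. Evaluate φ at each world:
  w0 (successors {w0, w3, w4, w5}): φ is true.
  w1 (successors {w1, w2, w3}): φ is true.
  w2 (successors {w1, w2}): φ is true.
  w3 (successors {w0, w2, w3}): φ is true.
  w4 (successors {w2, w3, w4}): φ is true.
  w5 (successors {w1, w2, w5}): φ is true.
For instance, at w2:
  At w2: □r is false, so ¬□r is true.
    At w2: □r requires r at every successor {w1, w2}.
      r fails at w2, so □r is false at w2.

Yes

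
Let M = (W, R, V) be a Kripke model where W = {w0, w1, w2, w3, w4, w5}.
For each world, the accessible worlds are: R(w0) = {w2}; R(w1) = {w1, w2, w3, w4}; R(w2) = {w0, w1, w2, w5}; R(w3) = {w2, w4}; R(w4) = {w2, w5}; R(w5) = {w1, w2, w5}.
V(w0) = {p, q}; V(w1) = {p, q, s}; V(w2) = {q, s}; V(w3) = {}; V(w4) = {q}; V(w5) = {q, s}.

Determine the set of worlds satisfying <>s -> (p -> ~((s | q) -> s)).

w0, w2, w3, w4, w5

Let φ = <>s -> (p -> ~((s | q) -> s)). Evaluate φ at each world:
  w0 (successors {w2}): φ is true.
  w1 (successors {w1, w2, w3, w4}): φ is false.
  w2 (successors {w0, w1, w2, w5}): φ is true.
  w3 (successors {w2, w4}): φ is true.
  w4 (successors {w2, w5}): φ is true.
  w5 (successors {w1, w2, w5}): φ is true.
For instance, at w1:
  At w1: <>s is true, p -> ~((s | q) -> s) is false, so <>s -> (p -> ~((s | q) -> s)) is false.
    At w1: <>s requires s at some successor in {w1, w2, w3, w4}.
      s holds at w1, so <>s is true at w1.
Satisfying worlds: {w0, w2, w3, w4, w5}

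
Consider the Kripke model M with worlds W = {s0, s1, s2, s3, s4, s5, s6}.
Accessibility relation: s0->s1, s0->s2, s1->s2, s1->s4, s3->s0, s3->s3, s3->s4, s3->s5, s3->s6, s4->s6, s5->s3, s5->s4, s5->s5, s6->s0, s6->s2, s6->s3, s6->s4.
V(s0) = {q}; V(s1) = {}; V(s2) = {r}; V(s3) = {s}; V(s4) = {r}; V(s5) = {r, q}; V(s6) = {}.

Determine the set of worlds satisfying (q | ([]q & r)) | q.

s0, s2, s5

Let φ = (q | ([]q & r)) | q. Evaluate φ at each world:
  s0 (successors {s1, s2}): φ is true.
  s1 (successors {s2, s4}): φ is false.
  s2 (successors ∅): φ is true.
  s3 (successors {s0, s3, s4, s5, s6}): φ is false.
  s4 (successors {s6}): φ is false.
  s5 (successors {s3, s4, s5}): φ is true.
  s6 (successors {s0, s2, s3, s4}): φ is false.
For instance, at s4:
  At s4: q | ([]q & r) is false, q is false, so (q | ([]q & r)) | q is false.
    At s4: q is false, []q & r is false, so q | ([]q & r) is false.
      At s4: []q is false, r is true, so []q & r is false.
Satisfying worlds: {s0, s2, s5}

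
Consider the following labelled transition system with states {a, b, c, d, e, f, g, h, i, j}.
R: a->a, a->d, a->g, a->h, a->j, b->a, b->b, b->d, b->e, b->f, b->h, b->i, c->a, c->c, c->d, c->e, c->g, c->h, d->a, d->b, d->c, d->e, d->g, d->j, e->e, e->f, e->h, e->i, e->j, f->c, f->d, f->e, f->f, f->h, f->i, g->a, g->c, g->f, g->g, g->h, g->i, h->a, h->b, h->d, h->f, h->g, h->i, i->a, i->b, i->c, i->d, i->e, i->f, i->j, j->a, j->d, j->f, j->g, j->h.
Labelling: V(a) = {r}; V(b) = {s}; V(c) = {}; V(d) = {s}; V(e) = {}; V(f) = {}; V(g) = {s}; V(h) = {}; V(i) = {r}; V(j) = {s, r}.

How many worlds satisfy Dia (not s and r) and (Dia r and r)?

Recall that Dia ψ holds at a world iff ψ holds at some accessible world.
Let φ = Dia (not s and r) and (Dia r and r). Evaluate φ at each world:
  a (successors {a, d, g, h, j}): φ is true.
  b (successors {a, b, d, e, f, h, i}): φ is false.
  c (successors {a, c, d, e, g, h}): φ is false.
  d (successors {a, b, c, e, g, j}): φ is false.
  e (successors {e, f, h, i, j}): φ is false.
  f (successors {c, d, e, f, h, i}): φ is false.
  g (successors {a, c, f, g, h, i}): φ is false.
  h (successors {a, b, d, f, g, i}): φ is false.
  i (successors {a, b, c, d, e, f, j}): φ is true.
  j (successors {a, d, f, g, h}): φ is true.
For instance, at i:
  At i: Dia (not s and r) is true, Dia r and r is true, so Dia (not s and r) and (Dia r and r) is true.
    At i: Dia (not s and r) requires not s and r at some successor in {a, b, c, d, e, f, j}.
      not s and r holds at a, so Dia (not s and r) is true at i.
    At i: Dia r is true, r is true, so Dia r and r is true.
      At i: Dia r requires r at some successor in {a, b, c, d, e, f, j}.
        r holds at a, so Dia r is true at i.
Satisfying worlds: {a, i, j}

3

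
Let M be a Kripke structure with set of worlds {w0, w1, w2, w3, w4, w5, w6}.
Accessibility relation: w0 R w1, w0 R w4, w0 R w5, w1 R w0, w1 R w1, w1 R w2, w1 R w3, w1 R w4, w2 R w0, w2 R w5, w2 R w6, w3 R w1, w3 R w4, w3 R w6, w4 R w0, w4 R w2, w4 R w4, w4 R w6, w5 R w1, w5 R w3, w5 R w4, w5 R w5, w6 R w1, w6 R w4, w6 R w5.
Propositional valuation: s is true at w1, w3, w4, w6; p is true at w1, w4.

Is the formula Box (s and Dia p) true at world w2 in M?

No

At w2: Box (s and Dia p) requires s and Dia p at every successor {w0, w5, w6}.
  s and Dia p fails at w0, so Box (s and Dia p) is false at w2.
    At w0: s is false, Dia p is true, so s and Dia p is false.
      At w0: Dia p requires p at some successor in {w1, w4, w5}.
        p holds at w1, so Dia p is true at w0.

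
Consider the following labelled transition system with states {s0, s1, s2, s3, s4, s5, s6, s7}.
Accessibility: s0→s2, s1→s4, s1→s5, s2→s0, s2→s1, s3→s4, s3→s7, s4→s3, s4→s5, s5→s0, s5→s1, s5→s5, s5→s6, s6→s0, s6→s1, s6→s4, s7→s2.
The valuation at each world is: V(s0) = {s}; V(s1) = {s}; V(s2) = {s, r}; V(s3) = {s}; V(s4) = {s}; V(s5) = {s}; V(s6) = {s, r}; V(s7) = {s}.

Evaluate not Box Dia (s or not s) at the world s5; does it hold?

At s5: Box Dia (s or not s) is true, so not Box Dia (s or not s) is false.
  At s5: Box Dia (s or not s) requires Dia (s or not s) at every successor {s0, s1, s5, s6}.
    At s0: Dia (s or not s) is true.
    At s1: Dia (s or not s) is true.
    At s5: Dia (s or not s) is true.
    At s6: Dia (s or not s) is true.
  So Box Dia (s or not s) is true at s5.

No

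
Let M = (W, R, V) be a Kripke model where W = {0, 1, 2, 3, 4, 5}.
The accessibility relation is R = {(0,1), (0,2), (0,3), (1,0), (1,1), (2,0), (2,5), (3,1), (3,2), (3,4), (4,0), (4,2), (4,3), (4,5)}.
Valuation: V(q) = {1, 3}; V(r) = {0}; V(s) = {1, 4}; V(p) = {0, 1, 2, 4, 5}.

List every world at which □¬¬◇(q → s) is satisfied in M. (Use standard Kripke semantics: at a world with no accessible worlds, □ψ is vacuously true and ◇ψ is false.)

Let φ = □¬¬◇(q → s). Evaluate φ at each world:
  0 (successors {1, 2, 3}): φ is true.
  1 (successors {0, 1}): φ is true.
  2 (successors {0, 5}): φ is false.
  3 (successors {1, 2, 4}): φ is true.
  4 (successors {0, 2, 3, 5}): φ is false.
  5 (successors ∅): φ is true.
For instance, at 1:
  At 1: □¬¬◇(q → s) requires ¬¬◇(q → s) at every successor {0, 1}.
      At 0: ¬◇(q → s) is false, so ¬¬◇(q → s) is true.
      At 1: ¬◇(q → s) is false, so ¬¬◇(q → s) is true.
  So □¬¬◇(q → s) is true at 1.
Satisfying worlds: {0, 1, 3, 5}

0, 1, 3, 5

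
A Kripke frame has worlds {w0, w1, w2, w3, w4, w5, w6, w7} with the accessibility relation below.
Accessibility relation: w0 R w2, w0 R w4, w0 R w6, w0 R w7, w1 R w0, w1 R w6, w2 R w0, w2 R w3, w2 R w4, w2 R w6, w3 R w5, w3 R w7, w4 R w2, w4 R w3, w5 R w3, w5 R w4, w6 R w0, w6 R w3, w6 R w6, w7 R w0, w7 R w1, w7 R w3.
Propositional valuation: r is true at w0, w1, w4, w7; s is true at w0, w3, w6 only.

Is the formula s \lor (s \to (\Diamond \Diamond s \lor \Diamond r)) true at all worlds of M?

Let φ = s \lor (s \to (\Diamond \Diamond s \lor \Diamond r)). Evaluate φ at each world:
  w0 (successors {w2, w4, w6, w7}): φ is true.
  w1 (successors {w0, w6}): φ is true.
  w2 (successors {w0, w3, w4, w6}): φ is true.
  w3 (successors {w5, w7}): φ is true.
  w4 (successors {w2, w3}): φ is true.
  w5 (successors {w3, w4}): φ is true.
  w6 (successors {w0, w3, w6}): φ is true.
  w7 (successors {w0, w1, w3}): φ is true.
For instance, at w6:
  At w6: s is true, s \to (\Diamond \Diamond s \lor \Diamond r) is true, so s \lor (s \to (\Diamond \Diamond s \lor \Diamond r)) is true.
    At w6: s is true, \Diamond \Diamond s \lor \Diamond r is true, so s \to (\Diamond \Diamond s \lor \Diamond r) is true.
      At w6: \Diamond \Diamond s is true, \Diamond r is true, so \Diamond \Diamond s \lor \Diamond r is true.

Yes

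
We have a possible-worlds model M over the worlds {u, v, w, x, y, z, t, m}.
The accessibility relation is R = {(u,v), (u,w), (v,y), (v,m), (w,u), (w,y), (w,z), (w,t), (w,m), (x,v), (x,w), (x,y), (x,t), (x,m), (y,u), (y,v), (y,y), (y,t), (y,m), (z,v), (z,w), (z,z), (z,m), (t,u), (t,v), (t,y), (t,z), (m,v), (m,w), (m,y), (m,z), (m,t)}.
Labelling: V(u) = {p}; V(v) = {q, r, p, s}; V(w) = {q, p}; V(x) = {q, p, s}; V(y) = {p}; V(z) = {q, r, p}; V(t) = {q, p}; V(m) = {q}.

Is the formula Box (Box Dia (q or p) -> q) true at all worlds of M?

Let φ = Box (Box Dia (q or p) -> q). Evaluate φ at each world:
  u (successors {v, w}): φ is true.
  v (successors {y, m}): φ is false.
  w (successors {u, y, z, t, m}): φ is false.
  x (successors {v, w, y, t, m}): φ is false.
  y (successors {u, v, y, t, m}): φ is false.
  z (successors {v, w, z, m}): φ is true.
  t (successors {u, v, y, z}): φ is false.
  m (successors {v, w, y, z, t}): φ is false.
Detail at v (counterexample):
  At v: Box (Box Dia (q or p) -> q) requires Box Dia (q or p) -> q at every successor {y, m}.
    Box Dia (q or p) -> q fails at y, so Box (Box Dia (q or p) -> q) is false at v.
      At y: Box Dia (q or p) is true, q is false, so Box Dia (q or p) -> q is false.

No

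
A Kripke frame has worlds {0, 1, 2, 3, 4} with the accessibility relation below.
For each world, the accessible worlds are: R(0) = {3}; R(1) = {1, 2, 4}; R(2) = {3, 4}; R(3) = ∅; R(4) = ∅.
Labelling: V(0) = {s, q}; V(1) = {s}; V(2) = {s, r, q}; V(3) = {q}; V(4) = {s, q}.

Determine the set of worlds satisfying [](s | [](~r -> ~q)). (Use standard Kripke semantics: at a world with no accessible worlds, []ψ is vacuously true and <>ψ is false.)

Let φ = [](s | [](~r -> ~q)). Evaluate φ at each world:
  0 (successors {3}): φ is true.
  1 (successors {1, 2, 4}): φ is true.
  2 (successors {3, 4}): φ is true.
  3 (successors ∅): φ is true.
  4 (successors ∅): φ is true.
For instance, at 1:
  At 1: [](s | [](~r -> ~q)) requires s | [](~r -> ~q) at every successor {1, 2, 4}.
      At 1: s is true, [](~r -> ~q) is false, so s | [](~r -> ~q) is true.
      At 2: s is true, [](~r -> ~q) is false, so s | [](~r -> ~q) is true.
      At 4: s is true, [](~r -> ~q) is true, so s | [](~r -> ~q) is true.
  So [](s | [](~r -> ~q)) is true at 1.
Satisfying worlds: {0, 1, 2, 3, 4}

0, 1, 2, 3, 4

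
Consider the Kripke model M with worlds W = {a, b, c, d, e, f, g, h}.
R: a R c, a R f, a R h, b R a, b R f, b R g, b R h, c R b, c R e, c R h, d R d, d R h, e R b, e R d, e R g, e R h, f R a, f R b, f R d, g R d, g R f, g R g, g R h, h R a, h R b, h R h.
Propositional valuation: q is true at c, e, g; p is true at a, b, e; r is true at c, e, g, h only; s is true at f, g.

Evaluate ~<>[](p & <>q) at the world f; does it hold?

Yes

At f: <>[](p & <>q) is false, so ~<>[](p & <>q) is true.
  At f: <>[](p & <>q) requires [](p & <>q) at some successor in {a, b, d}.
    At a: [](p & <>q) is false.
    At b: [](p & <>q) is false.
    At d: [](p & <>q) is false.
  So <>[](p & <>q) is false at f.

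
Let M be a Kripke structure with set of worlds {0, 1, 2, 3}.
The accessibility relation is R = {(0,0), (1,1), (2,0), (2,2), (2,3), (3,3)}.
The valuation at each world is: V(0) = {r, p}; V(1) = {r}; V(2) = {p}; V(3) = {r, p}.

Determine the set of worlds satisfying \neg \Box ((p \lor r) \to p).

1

Recall that \Box ψ holds at a world iff ψ holds at every accessible world, and \Diamond ψ holds iff ψ holds at some accessible world.
Let φ = \neg \Box ((p \lor r) \to p). Evaluate φ at each world:
  0 (successors {0}): φ is false.
  1 (successors {1}): φ is true.
  2 (successors {0, 2, 3}): φ is false.
  3 (successors {3}): φ is false.
For instance, at 1:
  At 1: \Box ((p \lor r) \to p) is false, so \neg \Box ((p \lor r) \to p) is true.
    At 1: \Box ((p \lor r) \to p) requires (p \lor r) \to p at every successor {1}.
      (p \lor r) \to p fails at 1, so \Box ((p \lor r) \to p) is false at 1.
Satisfying worlds: {1}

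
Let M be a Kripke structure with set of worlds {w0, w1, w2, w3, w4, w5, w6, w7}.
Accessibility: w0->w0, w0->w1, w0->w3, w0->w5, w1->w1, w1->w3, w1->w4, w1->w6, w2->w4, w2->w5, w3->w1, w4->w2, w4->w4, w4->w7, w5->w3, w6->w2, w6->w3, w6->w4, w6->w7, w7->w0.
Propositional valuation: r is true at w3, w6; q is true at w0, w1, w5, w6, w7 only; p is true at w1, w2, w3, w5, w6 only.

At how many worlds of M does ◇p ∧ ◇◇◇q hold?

Let φ = ◇p ∧ ◇◇◇q. Evaluate φ at each world:
  w0 (successors {w0, w1, w3, w5}): φ is true.
  w1 (successors {w1, w3, w4, w6}): φ is true.
  w2 (successors {w4, w5}): φ is true.
  w3 (successors {w1}): φ is true.
  w4 (successors {w2, w4, w7}): φ is true.
  w5 (successors {w3}): φ is true.
  w6 (successors {w2, w3, w4, w7}): φ is true.
  w7 (successors {w0}): φ is false.
For instance, at w4:
  At w4: ◇p is true, ◇◇◇q is true, so ◇p ∧ ◇◇◇q is true.
    At w4: ◇p requires p at some successor in {w2, w4, w7}.
      p holds at w2, so ◇p is true at w4.
    At w4: ◇◇◇q requires ◇◇q at some successor in {w2, w4, w7}.
      ◇◇q holds at w2, so ◇◇◇q is true at w4.
Satisfying worlds: {w0, w1, w2, w3, w4, w5, w6}

7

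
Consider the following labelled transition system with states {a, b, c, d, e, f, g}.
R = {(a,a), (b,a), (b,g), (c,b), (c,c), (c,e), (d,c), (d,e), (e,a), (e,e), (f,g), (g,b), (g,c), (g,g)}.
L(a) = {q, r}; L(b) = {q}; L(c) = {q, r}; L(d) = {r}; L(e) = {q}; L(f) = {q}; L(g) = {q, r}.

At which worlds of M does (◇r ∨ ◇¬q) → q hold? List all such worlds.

a, b, c, e, f, g

Recall that ◇ψ holds at a world iff ψ holds at some accessible world.
Let φ = (◇r ∨ ◇¬q) → q. Evaluate φ at each world:
  a (successors {a}): φ is true.
  b (successors {a, g}): φ is true.
  c (successors {b, c, e}): φ is true.
  d (successors {c, e}): φ is false.
  e (successors {a, e}): φ is true.
  f (successors {g}): φ is true.
  g (successors {b, c, g}): φ is true.
For instance, at d:
  At d: ◇r ∨ ◇¬q is true, q is false, so (◇r ∨ ◇¬q) → q is false.
    At d: ◇r is true, ◇¬q is false, so ◇r ∨ ◇¬q is true.
      At d: ◇r requires r at some successor in {c, e}.
        r holds at c, so ◇r is true at d.
      At d: ◇¬q requires ¬q at some successor in {c, e}.
        At c: ¬q is false.
        At e: ¬q is false.
      So ◇¬q is false at d.
Satisfying worlds: {a, b, c, e, f, g}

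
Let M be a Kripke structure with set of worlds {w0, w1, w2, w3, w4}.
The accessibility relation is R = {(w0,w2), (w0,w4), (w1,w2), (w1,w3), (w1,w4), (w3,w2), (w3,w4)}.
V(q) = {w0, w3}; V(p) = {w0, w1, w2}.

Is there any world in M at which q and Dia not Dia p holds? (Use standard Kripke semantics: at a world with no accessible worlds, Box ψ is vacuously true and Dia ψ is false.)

Let φ = q and Dia not Dia p. Evaluate φ at each world:
  w0 (successors {w2, w4}): φ is true.
  w1 (successors {w2, w3, w4}): φ is false.
  w2 (successors ∅): φ is false.
  w3 (successors {w2, w4}): φ is true.
  w4 (successors ∅): φ is false.
Detail at w0 (witness):
  At w0: q is true, Dia not Dia p is true, so q and Dia not Dia p is true.
    At w0: Dia not Dia p requires not Dia p at some successor in {w2, w4}.
      not Dia p holds at w2, so Dia not Dia p is true at w0.

Yes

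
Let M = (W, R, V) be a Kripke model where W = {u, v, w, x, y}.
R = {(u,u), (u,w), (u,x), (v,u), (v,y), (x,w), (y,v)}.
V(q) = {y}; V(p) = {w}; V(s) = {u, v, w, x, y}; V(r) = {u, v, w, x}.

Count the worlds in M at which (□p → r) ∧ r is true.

4

Let φ = (□p → r) ∧ r. Evaluate φ at each world:
  u (successors {u, w, x}): φ is true.
  v (successors {u, y}): φ is true.
  w (successors ∅): φ is true.
  x (successors {w}): φ is true.
  y (successors {v}): φ is false.
For instance, at u:
  At u: □p → r is true, r is true, so (□p → r) ∧ r is true.
    At u: □p is false, r is true, so □p → r is true.
      At u: □p requires p at every successor {u, w, x}.
        p fails at u, so □p is false at u.
Satisfying worlds: {u, v, w, x}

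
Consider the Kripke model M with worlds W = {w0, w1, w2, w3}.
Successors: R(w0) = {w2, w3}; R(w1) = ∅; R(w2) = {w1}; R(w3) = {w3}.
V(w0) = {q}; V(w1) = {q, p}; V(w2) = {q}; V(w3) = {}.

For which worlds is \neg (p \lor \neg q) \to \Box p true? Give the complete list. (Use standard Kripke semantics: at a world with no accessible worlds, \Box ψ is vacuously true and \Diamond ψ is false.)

w1, w2, w3

Let φ = \neg (p \lor \neg q) \to \Box p. Evaluate φ at each world:
  w0 (successors {w2, w3}): φ is false.
  w1 (successors ∅): φ is true.
  w2 (successors {w1}): φ is true.
  w3 (successors {w3}): φ is true.
For instance, at w2:
  At w2: \neg (p \lor \neg q) is true, \Box p is true, so \neg (p \lor \neg q) \to \Box p is true.
    At w2: \Box p requires p at every successor {w1}.
      At w1: p is true.
    So \Box p is true at w2.
Satisfying worlds: {w1, w2, w3}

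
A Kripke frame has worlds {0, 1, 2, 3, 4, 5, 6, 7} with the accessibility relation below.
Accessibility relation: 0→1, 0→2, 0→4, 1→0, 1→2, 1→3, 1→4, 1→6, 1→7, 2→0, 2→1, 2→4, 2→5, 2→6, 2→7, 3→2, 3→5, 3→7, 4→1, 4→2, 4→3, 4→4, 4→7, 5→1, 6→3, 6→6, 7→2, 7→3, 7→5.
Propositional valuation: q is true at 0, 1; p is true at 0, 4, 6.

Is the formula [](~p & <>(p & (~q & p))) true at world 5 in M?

Yes

At 5: [](~p & <>(p & (~q & p))) requires ~p & <>(p & (~q & p)) at every successor {1}.
    At 1: ~p is true, <>(p & (~q & p)) is true, so ~p & <>(p & (~q & p)) is true.
      At 1: <>(p & (~q & p)) requires p & (~q & p) at some successor in {0, 2, 3, 4, 6, 7}.
        p & (~q & p) holds at 4, so <>(p & (~q & p)) is true at 1.
So [](~p & <>(p & (~q & p))) is true at 5.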